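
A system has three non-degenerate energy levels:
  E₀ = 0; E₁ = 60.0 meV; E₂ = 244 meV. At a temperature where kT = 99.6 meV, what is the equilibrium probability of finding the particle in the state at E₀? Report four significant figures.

0.6121

Eᵢ/kT = 0, 0.602410, 2.44980.
Z = Σ e^(−Eᵢ/kT) = e^(−0) + e^(−0.602410) + e^(−2.44980) = 1.00000 + 0.547491 + 0.0863108 = 1.63380.
P₀ = e^(−E₀/kT) / Z = 1.00000/1.63380 = 0.6121.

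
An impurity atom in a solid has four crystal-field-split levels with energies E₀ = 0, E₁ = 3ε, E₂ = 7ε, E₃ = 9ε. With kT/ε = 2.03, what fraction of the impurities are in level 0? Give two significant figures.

Eᵢ/kT = 0, 1.478, 3.448, 4.433.
Z = Σ e^(−Eᵢ/kT) = e^(−0) + e^(−1.478) + e^(−3.448) + e^(−4.433) = 1.000 + 0.2281 + 0.03181 + 0.01188 = 1.272.
P₀ = e^(−E₀/kT) / Z = 1.000/1.272 = 0.79.

0.79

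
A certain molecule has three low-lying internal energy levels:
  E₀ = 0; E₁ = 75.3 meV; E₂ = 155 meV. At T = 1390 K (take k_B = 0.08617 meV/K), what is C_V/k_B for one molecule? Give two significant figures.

k_BT = 0.08617 × 1390 K = 119.8 meV.
Eᵢ/kT = 0, 0.6285, 1.294.
Z = Σ e^(−Eᵢ/kT) = e^(−0) + e^(−0.6285) + e^(−1.294) = 1.000 + 0.5334 + 0.2742 = 1.808.
⟨E⟩ = 45.72 meV, ⟨E²⟩ = 5316 meV².
C_V/k_B = (⟨E²⟩ − ⟨E⟩²)/(kT)² = (5316 − 2090)/14350 = 0.22.

0.22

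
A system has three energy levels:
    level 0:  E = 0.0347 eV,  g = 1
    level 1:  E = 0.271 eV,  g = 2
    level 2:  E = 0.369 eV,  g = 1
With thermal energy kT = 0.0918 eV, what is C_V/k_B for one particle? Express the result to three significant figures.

0.981

Eᵢ/kT = 0.37800, 2.9521, 4.0196.
Z = Σ gᵢe^(−Eᵢ/kT) = 1·e^(−0.37800) + 2·e^(−2.9521) + 1·e^(−4.0196) = 0.68523 + 0.10446 + 0.017960 = 0.80765.
⟨E⟩ = 0.072697 eV, ⟨E²⟩ = 0.013548 eV².
C_V/k_B = (⟨E²⟩ − ⟨E⟩²)/(kT)² = (0.013548 − 0.0052849)/0.0084272 = 0.981.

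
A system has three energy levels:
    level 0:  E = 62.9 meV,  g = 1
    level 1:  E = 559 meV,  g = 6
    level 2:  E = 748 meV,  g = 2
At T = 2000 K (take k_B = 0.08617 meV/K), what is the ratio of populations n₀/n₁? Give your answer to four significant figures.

2.965

k_BT = 0.08617 × 2000 K = 172.340 meV.
n₀/n₁ = (g₀/g₁) exp[−(E₀−E₁)/kT] = (1/6) × exp(−(-496.1 meV)/(172.340 meV)) = (1/6) × exp(2.87861) = 2.965.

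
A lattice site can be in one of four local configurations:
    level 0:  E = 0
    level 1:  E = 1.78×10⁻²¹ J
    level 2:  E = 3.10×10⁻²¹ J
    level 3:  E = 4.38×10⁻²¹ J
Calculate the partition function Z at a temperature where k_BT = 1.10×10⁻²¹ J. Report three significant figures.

Eᵢ/kT = 0, 1.6182, 2.8182, 3.9818.
Z = Σ e^(−Eᵢ/kT) = e^(−0) + e^(−1.6182) + e^(−2.8182) + e^(−3.9818) = 1.0000 + 0.19826 + 0.059713 + 0.018652 = 1.2766.

Z = 1.28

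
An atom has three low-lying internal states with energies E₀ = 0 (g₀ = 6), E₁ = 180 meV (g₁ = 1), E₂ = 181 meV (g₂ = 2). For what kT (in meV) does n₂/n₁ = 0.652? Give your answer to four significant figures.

0.8922 meV

n₂/n₁ = (g₂/g₁) exp[−(E₂−E₁)/kT] = 0.652.
⇒ (E₂−E₁)/kT = ln((2/1)/0.652) = ln(3.06748) = 1.12086.
kT = 1 meV / 1.12086 = 0.8922 meV.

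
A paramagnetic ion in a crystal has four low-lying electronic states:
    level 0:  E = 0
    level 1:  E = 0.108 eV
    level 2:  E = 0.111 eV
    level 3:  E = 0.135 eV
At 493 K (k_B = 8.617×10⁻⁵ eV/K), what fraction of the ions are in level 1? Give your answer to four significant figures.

k_BT = 8.617×10⁻⁵ × 493 K = 0.0424818 eV.
Eᵢ/kT = 0, 2.54227, 2.61288, 3.17783.
Z = Σ e^(−Eᵢ/kT) = e^(−0) + e^(−2.54227) + e^(−2.61288) + e^(−3.17783) = 1.00000 + 0.0786876 + 0.0733231 + 0.0416760 = 1.19369.
P₁ = e^(−E₁/kT) / Z = 0.0786876/1.19369 = 0.06592.

0.06592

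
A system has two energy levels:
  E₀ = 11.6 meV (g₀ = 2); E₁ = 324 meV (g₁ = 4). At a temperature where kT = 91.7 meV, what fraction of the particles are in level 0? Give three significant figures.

Eᵢ/kT = 0.12650, 3.5333.
Z = Σ gᵢe^(−Eᵢ/kT) = 2·e^(−0.12650) + 4·e^(−3.5333) = 1.7623 + 0.11683 = 1.8791.
P₀ = g₀ e^(−E₀/kT) / Z = 1.7623/1.8791 = 0.938.

0.938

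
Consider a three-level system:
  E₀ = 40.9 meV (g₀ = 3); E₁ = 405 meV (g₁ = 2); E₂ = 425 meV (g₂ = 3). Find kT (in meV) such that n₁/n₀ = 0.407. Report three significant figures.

n₁/n₀ = (g₁/g₀) exp[−(E₁−E₀)/kT] = 0.407.
⇒ (E₁−E₀)/kT = ln((2/3)/0.407) = ln(1.6380) = 0.49348.
kT = 364.1 meV / 0.49348 = 738 meV.

738 meV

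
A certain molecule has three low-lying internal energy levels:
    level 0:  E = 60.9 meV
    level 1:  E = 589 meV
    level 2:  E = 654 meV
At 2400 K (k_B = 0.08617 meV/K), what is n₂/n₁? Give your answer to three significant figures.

k_BT = 0.08617 × 2400 K = 206.81 meV.
n₂/n₁ = exp[−(E₂−E₁)/kT] = exp(−(65 meV)/(206.81 meV)) = exp(-0.31430) = 0.730.

0.730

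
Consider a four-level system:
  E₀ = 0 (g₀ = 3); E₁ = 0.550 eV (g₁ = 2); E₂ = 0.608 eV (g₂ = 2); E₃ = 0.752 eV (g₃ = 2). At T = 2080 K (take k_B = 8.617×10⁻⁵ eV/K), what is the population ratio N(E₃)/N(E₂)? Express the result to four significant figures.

0.4478

k_BT = 8.617×10⁻⁵ × 2080 K = 0.179234 eV.
n₃/n₂ = (g₃/g₂) exp[−(E₃−E₂)/kT] = (2/2) × exp(−(0.144 eV)/(0.179234 eV)) = (2/2) × exp(-0.803419) = 0.4478.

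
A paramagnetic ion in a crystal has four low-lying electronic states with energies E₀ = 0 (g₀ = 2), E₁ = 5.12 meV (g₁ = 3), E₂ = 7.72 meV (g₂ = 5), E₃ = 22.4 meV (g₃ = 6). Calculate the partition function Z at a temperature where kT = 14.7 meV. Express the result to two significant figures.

Z = 8.4

Eᵢ/kT = 0, 0.3483, 0.5252, 1.524.
Z = Σ gᵢe^(−Eᵢ/kT) = 2·e^(−0) + 3·e^(−0.3483) + 5·e^(−0.5252) + 6·e^(−1.524) = 2.000 + 2.118 + 2.957 + 1.307 = 8.382.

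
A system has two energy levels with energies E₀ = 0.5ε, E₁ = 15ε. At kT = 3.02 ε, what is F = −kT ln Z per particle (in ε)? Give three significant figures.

0.475 ε

Eᵢ/kT = 0.16556, 4.9669.
Z = Σ e^(−Eᵢ/kT) = e^(−0.16556) + e^(−4.9669) = 0.84742 + 0.0069647 = 0.85438.
F = −kT ln Z = −3.02 × ln(0.85438) = −3.02 × -0.15738 = 0.475 ε.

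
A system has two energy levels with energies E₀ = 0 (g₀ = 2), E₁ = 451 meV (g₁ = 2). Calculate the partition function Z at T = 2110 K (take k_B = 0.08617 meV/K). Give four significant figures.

Z = 2.167

k_BT = 0.08617 × 2110 K = 181.819 meV.
Eᵢ/kT = 0, 2.48049.
Z = Σ gᵢe^(−Eᵢ/kT) = 2·e^(−0) + 2·e^(−2.48049) = 2.00000 + 0.167404 = 2.16740.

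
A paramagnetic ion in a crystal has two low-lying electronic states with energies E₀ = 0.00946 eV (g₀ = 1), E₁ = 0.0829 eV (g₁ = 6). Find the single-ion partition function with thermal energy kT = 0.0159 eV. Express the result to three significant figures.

Eᵢ/kT = 0.59497, 5.2138.
Z = Σ gᵢe^(−Eᵢ/kT) = 1·e^(−0.59497) + 6·e^(−5.2138) = 0.55158 + 0.032646 = 0.58423.

Z = 0.584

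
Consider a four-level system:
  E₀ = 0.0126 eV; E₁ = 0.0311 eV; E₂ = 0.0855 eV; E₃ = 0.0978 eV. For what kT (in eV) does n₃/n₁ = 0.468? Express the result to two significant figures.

n₃/n₁ = exp[−(E₃−E₁)/kT] = 0.468.
⇒ (E₃−E₁)/kT = ln(1/0.468) = ln(2.137) = 0.7594.
kT = 0.0667 eV / 0.7594 = 0.088 eV.

0.088 eV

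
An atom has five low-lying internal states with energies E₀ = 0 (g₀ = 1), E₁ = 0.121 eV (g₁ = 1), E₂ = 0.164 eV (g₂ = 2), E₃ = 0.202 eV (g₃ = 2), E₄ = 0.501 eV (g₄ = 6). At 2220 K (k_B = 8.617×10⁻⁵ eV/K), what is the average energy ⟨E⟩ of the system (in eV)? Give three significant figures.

0.160 eV

k_BT = 8.617×10⁻⁵ × 2220 K = 0.19130 eV.
Eᵢ/kT = 0, 0.63251, 0.85729, 1.0559, 2.6189.
Z = Σ gᵢe^(−Eᵢ/kT) = 1·e^(−0) + 1·e^(−0.63251) + 2·e^(−0.85729) + 2·e^(−1.0559) + 6·e^(−2.6189) = 1.0000 + 0.53126 + 0.84862 + 0.69576 + 0.43730 = 3.5129.
⟨E⟩ = Σ Eᵢ gᵢe^(−Eᵢ/kT) / Z = (0·1.0000 + 0.121·0.53126 + 0.164·0.84862 + 0.202·0.69576 + 0.501·0.43730) / 3.5129 = 0.160 eV.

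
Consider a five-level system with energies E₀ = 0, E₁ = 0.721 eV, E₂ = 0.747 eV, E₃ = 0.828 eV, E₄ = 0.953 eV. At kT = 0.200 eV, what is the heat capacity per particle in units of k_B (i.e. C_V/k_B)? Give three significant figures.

0.997

Eᵢ/kT = 0, 3.6050, 3.7350, 4.1400, 4.7650.
Z = Σ e^(−Eᵢ/kT) = e^(−0) + e^(−3.6050) + e^(−3.7350) + e^(−4.1400) + e^(−4.7650) = 1.0000 + 0.027187 + 0.023873 + 0.015923 + 0.0085229 = 1.0755.
⟨E⟩ = 0.054618 eV, ⟨E²⟩ = 0.042874 eV².
C_V/k_B = (⟨E²⟩ − ⟨E⟩²)/(kT)² = (0.042874 − 0.0029831)/0.040000 = 0.997.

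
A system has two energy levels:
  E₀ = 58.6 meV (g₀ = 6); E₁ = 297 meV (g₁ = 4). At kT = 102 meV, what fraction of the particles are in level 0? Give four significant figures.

0.9395

Eᵢ/kT = 0.574510, 2.91176.
Z = Σ gᵢe^(−Eᵢ/kT) = 6·e^(−0.574510) + 4·e^(−2.91176) = 3.37788 + 0.217520 = 3.59540.
P₀ = g₀ e^(−E₀/kT) / Z = 3.37788/3.59540 = 0.9395.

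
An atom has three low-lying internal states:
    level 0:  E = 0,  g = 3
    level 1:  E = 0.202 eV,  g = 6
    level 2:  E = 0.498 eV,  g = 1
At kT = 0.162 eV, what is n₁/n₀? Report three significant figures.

n₁/n₀ = (g₁/g₀) exp[−(E₁−E₀)/kT] = (6/3) × exp(−(0.202 eV)/(0.162 eV)) = (6/3) × exp(-1.2469) = 0.575.

0.575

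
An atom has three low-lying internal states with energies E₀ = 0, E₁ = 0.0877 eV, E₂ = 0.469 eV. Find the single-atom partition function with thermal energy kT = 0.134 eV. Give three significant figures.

Z = 1.55

Eᵢ/kT = 0, 0.65448, 3.5000.
Z = Σ e^(−Eᵢ/kT) = e^(−0) + e^(−0.65448) + e^(−3.5000) = 1.0000 + 0.51971 + 0.030197 = 1.5499.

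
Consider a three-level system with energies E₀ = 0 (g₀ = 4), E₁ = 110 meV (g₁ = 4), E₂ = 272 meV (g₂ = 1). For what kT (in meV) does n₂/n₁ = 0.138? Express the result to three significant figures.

273 meV

n₂/n₁ = (g₂/g₁) exp[−(E₂−E₁)/kT] = 0.138.
⇒ (E₂−E₁)/kT = ln((1/4)/0.138) = ln(1.8116) = 0.59421.
kT = 162 meV / 0.59421 = 273 meV.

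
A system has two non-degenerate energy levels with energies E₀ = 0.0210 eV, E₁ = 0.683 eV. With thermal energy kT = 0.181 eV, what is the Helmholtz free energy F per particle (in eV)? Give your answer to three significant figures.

Eᵢ/kT = 0.11602, 3.7735.
Z = Σ e^(−Eᵢ/kT) = e^(−0.11602) + e^(−3.7735) = 0.89046 + 0.022972 = 0.91343.
F = −kT ln Z = −0.181 × ln(0.91343) = −0.181 × -0.090549 = 0.0164 eV.

0.0164 eV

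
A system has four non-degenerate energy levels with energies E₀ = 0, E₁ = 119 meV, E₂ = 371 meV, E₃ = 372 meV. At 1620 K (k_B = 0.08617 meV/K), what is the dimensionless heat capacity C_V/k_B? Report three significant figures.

k_BT = 0.08617 × 1620 K = 139.60 meV.
Eᵢ/kT = 0, 0.85244, 2.6576, 2.6648.
Z = Σ e^(−Eᵢ/kT) = e^(−0) + e^(−0.85244) + e^(−2.6576) + e^(−2.6648) = 1.0000 + 0.42637 + 0.070116 + 0.069613 = 1.5661.
⟨E⟩ = 65.543 meV, ⟨E²⟩ = 16169 meV².
C_V/k_B = (⟨E²⟩ − ⟨E⟩²)/(kT)² = (16169 − 4295.9)/19488 = 0.609.

0.609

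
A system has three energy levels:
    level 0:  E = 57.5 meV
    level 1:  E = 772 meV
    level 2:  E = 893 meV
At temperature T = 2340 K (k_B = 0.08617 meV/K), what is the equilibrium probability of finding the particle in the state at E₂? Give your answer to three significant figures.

k_BT = 0.08617 × 2340 K = 201.64 meV.
Eᵢ/kT = 0.28516, 3.8286, 4.4287.
Z = Σ e^(−Eᵢ/kT) = e^(−0.28516) + e^(−3.8286) + e^(−4.4287) = 0.75189 + 0.021740 + 0.011930 = 0.78556.
P₂ = e^(−E₂/kT) / Z = 0.011930/0.78556 = 0.0152.

0.0152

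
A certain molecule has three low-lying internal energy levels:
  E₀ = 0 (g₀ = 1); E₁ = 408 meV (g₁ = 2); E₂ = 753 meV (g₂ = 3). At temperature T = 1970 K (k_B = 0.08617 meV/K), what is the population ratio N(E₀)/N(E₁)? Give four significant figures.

k_BT = 0.08617 × 1970 K = 169.755 meV.
n₀/n₁ = (g₀/g₁) exp[−(E₀−E₁)/kT] = (1/2) × exp(−(-408 meV)/(169.755 meV)) = (1/2) × exp(2.40346) = 5.531.

5.531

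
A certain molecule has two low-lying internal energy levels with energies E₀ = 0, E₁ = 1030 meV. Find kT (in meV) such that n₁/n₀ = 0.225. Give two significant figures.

n₁/n₀ = exp[−(E₁−E₀)/kT] = 0.225.
⇒ (E₁−E₀)/kT = ln(1/0.225) = ln(4.444) = 1.492.
kT = 1030 meV / 1.492 = 690 meV.

690 meV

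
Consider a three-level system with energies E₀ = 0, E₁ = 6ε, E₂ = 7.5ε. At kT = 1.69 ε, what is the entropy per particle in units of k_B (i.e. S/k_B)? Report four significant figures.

0.1881

Eᵢ/kT = 0, 3.55030, 4.43787.
Z = Σ e^(−Eᵢ/kT) = e^(−0) + e^(−3.55030) + e^(−4.43787) = 1.00000 + 0.0287160 + 0.0118211 = 1.04054.
⟨E⟩ = Σ EᵢPᵢ = 0.250787 ε.
S/k_B = ln Z + ⟨E⟩/kT = ln(1.04054) + 0.250787/1.69 = 0.0397398 + 0.148395 = 0.1881.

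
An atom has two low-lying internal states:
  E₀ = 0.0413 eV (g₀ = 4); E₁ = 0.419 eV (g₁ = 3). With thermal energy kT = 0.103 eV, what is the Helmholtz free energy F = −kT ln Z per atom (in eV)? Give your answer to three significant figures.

-0.103 eV

Eᵢ/kT = 0.40097, 4.0680.
Z = Σ gᵢe^(−Eᵢ/kT) = 4·e^(−0.40097) + 3·e^(−4.0680) = 2.6787 + 0.051335 = 2.7300.
F = −kT ln Z = −0.103 × ln(2.7300) = −0.103 × 1.0043 = -0.103 eV.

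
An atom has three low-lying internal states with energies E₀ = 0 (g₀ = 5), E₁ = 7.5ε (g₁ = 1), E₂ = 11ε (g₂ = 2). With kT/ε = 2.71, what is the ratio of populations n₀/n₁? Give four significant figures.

79.60

n₀/n₁ = (g₀/g₁) exp[−(E₀−E₁)/kT] = (5/1) × exp(−(-7.5ε)/(2.71ε)) = (5/1) × exp(2.76753) = 79.60.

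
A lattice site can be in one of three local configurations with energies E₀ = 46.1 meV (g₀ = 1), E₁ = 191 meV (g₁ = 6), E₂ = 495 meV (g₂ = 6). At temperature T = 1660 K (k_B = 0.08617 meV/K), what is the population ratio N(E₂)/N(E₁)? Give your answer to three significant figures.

0.119

k_BT = 0.08617 × 1660 K = 143.04 meV.
n₂/n₁ = (g₂/g₁) exp[−(E₂−E₁)/kT] = (6/6) × exp(−(304 meV)/(143.04 meV)) = (6/6) × exp(-2.1253) = 0.119.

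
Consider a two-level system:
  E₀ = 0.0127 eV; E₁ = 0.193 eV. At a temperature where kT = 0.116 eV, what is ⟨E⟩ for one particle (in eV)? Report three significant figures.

Eᵢ/kT = 0.10948, 1.6638.
Z = Σ e^(−Eᵢ/kT) = e^(−0.10948) + e^(−1.6638) = 0.89630 + 0.18942 = 1.0857.
⟨E⟩ = Σ Eᵢ e^(−Eᵢ/kT) / Z = (0.0127·0.89630 + 0.193·0.18942) / 1.0857 = 0.0442 eV.

0.0442 eV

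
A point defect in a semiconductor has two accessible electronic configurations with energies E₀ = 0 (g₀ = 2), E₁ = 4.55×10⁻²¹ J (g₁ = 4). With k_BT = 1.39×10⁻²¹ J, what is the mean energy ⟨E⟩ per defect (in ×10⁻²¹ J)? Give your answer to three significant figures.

Eᵢ/kT = 0, 3.2734.
Z = Σ gᵢe^(−Eᵢ/kT) = 2·e^(−0) + 4·e^(−3.2734) = 2.0000 + 0.15151 = 2.1515.
⟨E⟩ = Σ Eᵢ gᵢe^(−Eᵢ/kT) / Z = (0·2.0000 + 4.55·0.15151) / 2.1515 = 0.320 ×10⁻²¹ J.

0.320 ×10⁻²¹ J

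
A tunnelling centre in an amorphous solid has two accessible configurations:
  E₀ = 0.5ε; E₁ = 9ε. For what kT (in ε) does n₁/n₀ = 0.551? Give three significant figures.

n₁/n₀ = exp[−(E₁−E₀)/kT] = 0.551.
⇒ (E₁−E₀)/kT = ln(1/0.551) = ln(1.8149) = 0.59603.
kT = 8.5ε / 0.59603 = 14.3 ε.

14.3 ε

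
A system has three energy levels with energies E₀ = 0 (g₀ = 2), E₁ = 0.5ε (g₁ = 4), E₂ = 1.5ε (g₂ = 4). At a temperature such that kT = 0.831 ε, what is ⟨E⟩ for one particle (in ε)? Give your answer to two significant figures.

Eᵢ/kT = 0, 0.6017, 1.805.
Z = Σ gᵢe^(−Eᵢ/kT) = 2·e^(−0) + 4·e^(−0.6017) + 4·e^(−1.805) = 2.000 + 2.192 + 0.6579 = 4.850.
⟨E⟩ = Σ Eᵢ gᵢe^(−Eᵢ/kT) / Z = (0·2.000 + 0.5·2.192 + 1.5·0.6579) / 4.850 = 0.43 ε.

0.43 ε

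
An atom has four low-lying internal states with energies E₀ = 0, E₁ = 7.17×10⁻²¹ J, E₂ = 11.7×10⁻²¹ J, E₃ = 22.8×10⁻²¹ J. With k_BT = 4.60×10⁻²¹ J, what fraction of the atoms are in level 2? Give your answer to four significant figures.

0.06064

Eᵢ/kT = 0, 1.55870, 2.54348, 4.95652.
Z = Σ e^(−Eᵢ/kT) = e^(−0) + e^(−1.55870) + e^(−2.54348) + e^(−4.95652) = 1.00000 + 0.210409 + 0.0785924 + 0.00703738 = 1.29604.
P₂ = e^(−E₂/kT) / Z = 0.0785924/1.29604 = 0.06064.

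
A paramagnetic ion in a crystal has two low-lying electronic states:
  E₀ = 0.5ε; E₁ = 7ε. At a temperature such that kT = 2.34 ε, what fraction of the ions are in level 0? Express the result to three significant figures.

0.941

Eᵢ/kT = 0.21368, 2.9915.
Z = Σ e^(−Eᵢ/kT) = e^(−0.21368) + e^(−2.9915) = 0.80761 + 0.050212 = 0.85782.
P₀ = e^(−E₀/kT) / Z = 0.80761/0.85782 = 0.941.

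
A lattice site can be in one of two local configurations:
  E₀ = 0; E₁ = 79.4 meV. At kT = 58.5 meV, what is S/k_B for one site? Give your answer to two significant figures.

Eᵢ/kT = 0, 1.357.
Z = Σ e^(−Eᵢ/kT) = e^(−0) + e^(−1.357) = 1.000 + 0.2574 = 1.257.
⟨E⟩ = Σ EᵢPᵢ = 16.26 meV.
S/k_B = ln Z + ⟨E⟩/kT = ln(1.257) + 16.26/58.5 = 0.2287 + 0.2779 = 0.51.

0.51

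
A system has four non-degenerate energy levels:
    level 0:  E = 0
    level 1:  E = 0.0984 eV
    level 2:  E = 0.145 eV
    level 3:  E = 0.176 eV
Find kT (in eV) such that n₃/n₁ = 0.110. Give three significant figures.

n₃/n₁ = exp[−(E₃−E₁)/kT] = 0.110.
⇒ (E₃−E₁)/kT = ln(1/0.110) = ln(9.0909) = 2.2073.
kT = 0.0776 eV / 2.2073 = 0.0352 eV.

0.0352 eV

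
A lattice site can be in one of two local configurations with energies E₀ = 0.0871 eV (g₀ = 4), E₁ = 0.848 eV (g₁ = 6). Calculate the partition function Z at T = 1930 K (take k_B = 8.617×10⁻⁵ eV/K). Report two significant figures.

Z = 2.4

k_BT = 8.617×10⁻⁵ × 1930 K = 0.1663 eV.
Eᵢ/kT = 0.5238, 5.099.
Z = Σ gᵢe^(−Eᵢ/kT) = 4·e^(−0.5238) + 6·e^(−5.099) = 2.369 + 0.03662 = 2.406.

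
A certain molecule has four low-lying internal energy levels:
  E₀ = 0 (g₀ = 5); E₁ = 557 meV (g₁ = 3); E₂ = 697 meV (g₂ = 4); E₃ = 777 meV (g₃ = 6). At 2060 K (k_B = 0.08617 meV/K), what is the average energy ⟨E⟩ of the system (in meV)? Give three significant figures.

k_BT = 0.08617 × 2060 K = 177.51 meV.
Eᵢ/kT = 0, 3.1379, 3.9265, 4.3772.
Z = Σ gᵢe^(−Eᵢ/kT) = 5·e^(−0) + 3·e^(−3.1379) + 4·e^(−3.9265) + 6·e^(−4.3772) = 5.0000 + 0.13012 + 0.078850 + 0.075363 = 5.2843.
⟨E⟩ = Σ Eᵢ gᵢe^(−Eᵢ/kT) / Z = (0·5.0000 + 557·0.13012 + 697·0.078850 + 777·0.075363) / 5.2843 = 35.2 meV.

35.2 meV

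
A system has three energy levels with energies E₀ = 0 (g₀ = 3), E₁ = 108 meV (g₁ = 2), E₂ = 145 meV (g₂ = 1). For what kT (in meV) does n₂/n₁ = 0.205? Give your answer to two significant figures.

41 meV

n₂/n₁ = (g₂/g₁) exp[−(E₂−E₁)/kT] = 0.205.
⇒ (E₂−E₁)/kT = ln((1/2)/0.205) = ln(2.439) = 0.8916.
kT = 37 meV / 0.8916 = 41 meV.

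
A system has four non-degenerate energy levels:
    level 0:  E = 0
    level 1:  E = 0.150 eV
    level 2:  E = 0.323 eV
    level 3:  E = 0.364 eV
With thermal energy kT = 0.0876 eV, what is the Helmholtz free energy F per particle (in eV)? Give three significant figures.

Eᵢ/kT = 0, 1.7123, 3.6872, 4.1553.
Z = Σ e^(−Eᵢ/kT) = e^(−0) + e^(−1.7123) + e^(−3.6872) + e^(−4.1553) = 1.0000 + 0.18045 + 0.025042 + 0.015681 = 1.2212.
F = −kT ln Z = −0.0876 × ln(1.2212) = −0.0876 × 0.19983 = -0.0175 eV.

-0.0175 eV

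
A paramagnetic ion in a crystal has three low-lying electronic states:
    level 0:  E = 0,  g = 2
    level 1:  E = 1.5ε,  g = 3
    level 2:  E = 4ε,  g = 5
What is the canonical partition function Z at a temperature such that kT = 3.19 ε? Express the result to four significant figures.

Z = 5.302

Eᵢ/kT = 0, 0.470219, 1.25392.
Z = Σ gᵢe^(−Eᵢ/kT) = 2·e^(−0) + 3·e^(−0.470219) + 5·e^(−1.25392) = 2.00000 + 1.87460 + 1.42692 = 5.30152.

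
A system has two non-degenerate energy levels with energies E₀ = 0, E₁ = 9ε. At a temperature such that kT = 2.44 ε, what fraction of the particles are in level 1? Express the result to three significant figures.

0.0244

Eᵢ/kT = 0, 3.6885.
Z = Σ e^(−Eᵢ/kT) = e^(−0) + e^(−3.6885) = 1.0000 + 0.025009 = 1.0250.
P₁ = e^(−E₁/kT) / Z = 0.025009/1.0250 = 0.0244.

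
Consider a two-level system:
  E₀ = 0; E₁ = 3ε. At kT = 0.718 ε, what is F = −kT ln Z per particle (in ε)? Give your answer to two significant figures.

-0.011 ε

Eᵢ/kT = 0, 4.178.
Z = Σ e^(−Eᵢ/kT) = e^(−0) + e^(−4.178) = 1.000 + 0.01533 = 1.015.
F = −kT ln Z = −0.718 × ln(1.015) = −0.718 × 0.01489 = -0.011 ε.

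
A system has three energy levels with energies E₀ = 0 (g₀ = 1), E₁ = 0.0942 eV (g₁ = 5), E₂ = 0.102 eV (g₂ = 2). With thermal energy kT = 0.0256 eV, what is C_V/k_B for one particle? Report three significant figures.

Eᵢ/kT = 0, 3.6797, 3.9844.
Z = Σ gᵢe^(−Eᵢ/kT) = 1·e^(−0) + 5·e^(−3.6797) + 2·e^(−3.9844) = 1.0000 + 0.12615 + 0.037207 = 1.1634.
⟨E⟩ = 0.013476 eV, ⟨E²⟩ = 0.0012949 eV².
C_V/k_B = (⟨E²⟩ − ⟨E⟩²)/(kT)² = (0.0012949 − 0.00018160)/0.00065536 = 1.70.

1.70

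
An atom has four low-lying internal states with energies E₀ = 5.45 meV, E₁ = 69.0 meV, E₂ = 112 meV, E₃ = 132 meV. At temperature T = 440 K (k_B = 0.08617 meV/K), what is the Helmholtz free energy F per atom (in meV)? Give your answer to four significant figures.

-3.993 meV

k_BT = 0.08617 × 440 K = 37.9148 meV.
Eᵢ/kT = 0.143743, 1.81987, 2.95399, 3.48149.
Z = Σ e^(−Eᵢ/kT) = e^(−0.143743) + e^(−1.81987) + e^(−2.95399) + e^(−3.48149) = 0.866110 + 0.162047 + 0.0521313 + 0.0307615 = 1.11105.
F = −kT ln Z = −37.9148 × ln(1.11105) = −37.9148 × 0.105306 = -3.993 meV.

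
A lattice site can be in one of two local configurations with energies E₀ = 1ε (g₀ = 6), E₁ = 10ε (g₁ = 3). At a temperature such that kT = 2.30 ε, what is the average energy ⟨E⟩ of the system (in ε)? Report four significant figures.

Eᵢ/kT = 0.434783, 4.34783.
Z = Σ gᵢe^(−Eᵢ/kT) = 6·e^(−0.434783) + 3·e^(−4.34783) = 3.88443 + 0.0388046 = 3.92323.
⟨E⟩ = Σ Eᵢ gᵢe^(−Eᵢ/kT) / Z = (1·3.88443 + 10·0.0388046) / 3.92323 = 1.089 ε.

1.089 ε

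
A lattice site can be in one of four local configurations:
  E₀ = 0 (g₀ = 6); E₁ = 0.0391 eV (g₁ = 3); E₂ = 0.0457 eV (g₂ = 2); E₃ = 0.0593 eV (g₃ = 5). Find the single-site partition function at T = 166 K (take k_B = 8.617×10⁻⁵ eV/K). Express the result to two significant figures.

Z = 6.4

k_BT = 8.617×10⁻⁵ × 166 K = 0.01430 eV.
Eᵢ/kT = 0, 2.734, 3.196, 4.147.
Z = Σ gᵢe^(−Eᵢ/kT) = 6·e^(−0) + 3·e^(−2.734) + 2·e^(−3.196) + 5·e^(−4.147) = 6.000 + 0.1949 + 0.08185 + 0.07906 = 6.356.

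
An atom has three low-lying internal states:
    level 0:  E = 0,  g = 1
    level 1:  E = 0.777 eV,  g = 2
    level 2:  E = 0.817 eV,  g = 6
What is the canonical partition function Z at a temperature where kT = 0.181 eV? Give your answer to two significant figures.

Z = 1.1

Eᵢ/kT = 0, 4.293, 4.514.
Z = Σ gᵢe^(−Eᵢ/kT) = 1·e^(−0) + 2·e^(−4.293) + 6·e^(−4.514) = 1.000 + 0.02733 + 0.06573 = 1.093.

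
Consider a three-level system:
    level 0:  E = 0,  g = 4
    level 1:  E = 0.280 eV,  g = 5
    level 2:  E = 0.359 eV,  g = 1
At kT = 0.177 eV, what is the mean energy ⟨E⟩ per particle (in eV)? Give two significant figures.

Eᵢ/kT = 0, 1.582, 2.028.
Z = Σ gᵢe^(−Eᵢ/kT) = 4·e^(−0) + 5·e^(−1.582) + 1·e^(−2.028) = 4.000 + 1.028 + 0.1316 = 5.160.
⟨E⟩ = Σ Eᵢ gᵢe^(−Eᵢ/kT) / Z = (0·4.000 + 0.280·1.028 + 0.359·0.1316) / 5.160 = 0.065 eV.

0.065 eV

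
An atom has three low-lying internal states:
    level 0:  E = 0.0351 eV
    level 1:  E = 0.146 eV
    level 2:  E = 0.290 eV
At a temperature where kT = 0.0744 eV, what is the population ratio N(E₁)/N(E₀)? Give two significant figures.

n₁/n₀ = exp[−(E₁−E₀)/kT] = exp(−(0.1109 eV)/(0.0744 eV)) = exp(-1.491) = 0.23.

0.23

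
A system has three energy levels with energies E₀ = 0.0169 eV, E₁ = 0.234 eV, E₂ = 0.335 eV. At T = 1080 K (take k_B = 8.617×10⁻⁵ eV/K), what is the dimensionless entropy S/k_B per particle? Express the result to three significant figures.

0.422

k_BT = 8.617×10⁻⁵ × 1080 K = 0.093064 eV.
Eᵢ/kT = 0.18160, 2.5144, 3.5997.
Z = Σ e^(−Eᵢ/kT) = e^(−0.18160) + e^(−2.5144) + e^(−3.5997) = 0.83393 + 0.080911 + 0.027332 = 0.94217.
⟨E⟩ = Σ EᵢPᵢ = 0.044772 eV.
S/k_B = ln Z + ⟨E⟩/kT = ln(0.94217) + 0.044772/0.093064 = -0.059570 + 0.48109 = 0.422.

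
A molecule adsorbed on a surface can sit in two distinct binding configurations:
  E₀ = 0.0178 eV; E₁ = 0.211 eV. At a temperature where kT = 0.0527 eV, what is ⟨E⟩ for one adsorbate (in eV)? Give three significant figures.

0.0226 eV

Eᵢ/kT = 0.33776, 4.0038.
Z = Σ e^(−Eᵢ/kT) = e^(−0.33776) + e^(−4.0038) = 0.71337 + 0.018246 = 0.73162.
⟨E⟩ = Σ Eᵢ e^(−Eᵢ/kT) / Z = (0.0178·0.71337 + 0.211·0.018246) / 0.73162 = 0.0226 eV.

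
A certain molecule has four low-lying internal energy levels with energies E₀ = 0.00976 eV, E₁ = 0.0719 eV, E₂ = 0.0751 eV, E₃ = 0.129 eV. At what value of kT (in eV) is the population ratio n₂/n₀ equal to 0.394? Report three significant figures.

0.0702 eV

n₂/n₀ = exp[−(E₂−E₀)/kT] = 0.394.
⇒ (E₂−E₀)/kT = ln(1/0.394) = ln(2.5381) = 0.93142.
kT = 0.06534 eV / 0.93142 = 0.0702 eV.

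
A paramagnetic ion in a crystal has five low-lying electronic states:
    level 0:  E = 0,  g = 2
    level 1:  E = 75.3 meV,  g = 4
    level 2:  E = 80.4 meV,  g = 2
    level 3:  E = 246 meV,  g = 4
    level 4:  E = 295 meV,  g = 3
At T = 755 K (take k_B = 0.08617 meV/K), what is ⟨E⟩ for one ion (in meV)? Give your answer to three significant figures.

k_BT = 0.08617 × 755 K = 65.058 meV.
Eᵢ/kT = 0, 1.1574, 1.2358, 3.7812, 4.5344.
Z = Σ gᵢe^(−Eᵢ/kT) = 2·e^(−0) + 4·e^(−1.1574) + 2·e^(−1.2358) + 4·e^(−3.7812) + 3·e^(−4.5344) = 2.0000 + 1.2572 + 0.58120 + 0.091181 + 0.032200 = 3.9618.
⟨E⟩ = Σ Eᵢ gᵢe^(−Eᵢ/kT) / Z = (0·2.0000 + 75.3·1.2572 + 80.4·0.58120 + 246·0.091181 + 295·0.032200) / 3.9618 = 43.7 meV.

43.7 meV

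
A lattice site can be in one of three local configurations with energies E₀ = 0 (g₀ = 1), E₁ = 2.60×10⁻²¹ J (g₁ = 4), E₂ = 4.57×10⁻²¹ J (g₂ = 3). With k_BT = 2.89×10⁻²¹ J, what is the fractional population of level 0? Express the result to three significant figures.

0.308

Eᵢ/kT = 0, 0.89965, 1.5813.
Z = Σ gᵢe^(−Eᵢ/kT) = 1·e^(−0) + 4·e^(−0.89965) + 3·e^(−1.5813) = 1.0000 + 1.6268 + 0.61712 = 3.2439.
P₀ = g₀ e^(−E₀/kT) / Z = 1.0000/3.2439 = 0.308.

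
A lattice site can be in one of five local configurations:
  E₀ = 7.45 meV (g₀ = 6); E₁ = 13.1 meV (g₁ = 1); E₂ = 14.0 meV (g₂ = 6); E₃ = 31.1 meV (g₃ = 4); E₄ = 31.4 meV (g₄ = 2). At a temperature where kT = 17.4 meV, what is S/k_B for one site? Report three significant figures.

2.83

Eᵢ/kT = 0.42816, 0.75287, 0.80460, 1.7874, 1.8046.
Z = Σ gᵢe^(−Eᵢ/kT) = 6·e^(−0.42816) + 1·e^(−0.75287) + 6·e^(−0.80460) + 4·e^(−1.7874) + 2·e^(−1.8046) = 3.9102 + 0.47101 + 2.6836 + 0.66958 + 0.32908 = 8.0635.
⟨E⟩ = Σ EᵢPᵢ = 12.901 meV.
S/k_B = ln Z + ⟨E⟩/kT = ln(8.0635) + 12.901/17.4 = 2.0873 + 0.74144 = 2.83.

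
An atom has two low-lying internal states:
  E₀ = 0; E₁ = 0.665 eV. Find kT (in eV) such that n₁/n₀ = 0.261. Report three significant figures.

0.495 eV

n₁/n₀ = exp[−(E₁−E₀)/kT] = 0.261.
⇒ (E₁−E₀)/kT = ln(1/0.261) = ln(3.8314) = 1.3432.
kT = 0.665 eV / 1.3432 = 0.495 eV.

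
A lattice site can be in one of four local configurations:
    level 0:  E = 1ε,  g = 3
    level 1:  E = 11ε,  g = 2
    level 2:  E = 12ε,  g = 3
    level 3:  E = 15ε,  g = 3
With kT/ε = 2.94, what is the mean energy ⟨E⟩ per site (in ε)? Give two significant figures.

1.6 ε

Eᵢ/kT = 0.3401, 3.741, 4.082, 5.102.
Z = Σ gᵢe^(−Eᵢ/kT) = 3·e^(−0.3401) + 2·e^(−3.741) + 3·e^(−4.082) + 3·e^(−5.102) = 2.135 + 0.04746 + 0.05062 + 0.01825 = 2.251.
⟨E⟩ = Σ Eᵢ gᵢe^(−Eᵢ/kT) / Z = (1·2.135 + 11·0.04746 + 12·0.05062 + 15·0.01825) / 2.251 = 1.6 ε.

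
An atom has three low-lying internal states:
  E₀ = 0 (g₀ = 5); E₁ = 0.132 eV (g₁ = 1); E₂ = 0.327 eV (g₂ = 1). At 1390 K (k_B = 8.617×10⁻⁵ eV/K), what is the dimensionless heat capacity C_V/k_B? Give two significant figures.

k_BT = 8.617×10⁻⁵ × 1390 K = 0.1198 eV.
Eᵢ/kT = 0, 1.102, 2.730.
Z = Σ gᵢe^(−Eᵢ/kT) = 5·e^(−0) + 1·e^(−1.102) + 1·e^(−2.730) = 5.000 + 0.3322 + 0.06522 = 5.397.
⟨E⟩ = 0.01208 eV, ⟨E²⟩ = 0.002365 eV².
C_V/k_B = (⟨E²⟩ − ⟨E⟩²)/(kT)² = (0.002365 − 0.0001459)/0.01435 = 0.15.

0.15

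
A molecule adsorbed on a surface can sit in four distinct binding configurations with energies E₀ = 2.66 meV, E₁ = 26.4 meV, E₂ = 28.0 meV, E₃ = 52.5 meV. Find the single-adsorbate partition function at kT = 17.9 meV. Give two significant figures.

Z = 1.4

Eᵢ/kT = 0.1486, 1.475, 1.564, 2.933.
Z = Σ e^(−Eᵢ/kT) = e^(−0.1486) + e^(−1.475) + e^(−1.564) + e^(−2.933) = 0.8619 + 0.2288 + 0.2093 + 0.05324 = 1.353.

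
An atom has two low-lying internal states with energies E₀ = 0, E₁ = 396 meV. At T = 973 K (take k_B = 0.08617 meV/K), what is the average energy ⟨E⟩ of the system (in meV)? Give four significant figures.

3.489 meV

k_BT = 0.08617 × 973 K = 83.8434 meV.
Eᵢ/kT = 0, 4.72309.
Z = Σ e^(−Eᵢ/kT) = e^(−0) + e^(−4.72309) = 1.00000 + 0.00888767 = 1.00889.
⟨E⟩ = Σ Eᵢ e^(−Eᵢ/kT) / Z = (0·1.00000 + 396·0.00888767) / 1.00889 = 3.489 meV.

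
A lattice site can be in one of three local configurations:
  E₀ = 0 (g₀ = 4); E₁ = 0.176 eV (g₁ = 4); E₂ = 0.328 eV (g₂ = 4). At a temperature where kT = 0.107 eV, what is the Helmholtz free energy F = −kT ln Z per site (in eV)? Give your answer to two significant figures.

-0.17 eV

Eᵢ/kT = 0, 1.645, 3.065.
Z = Σ gᵢe^(−Eᵢ/kT) = 4·e^(−0) + 4·e^(−1.645) + 4·e^(−3.065) = 4.000 + 0.7721 + 0.1866 = 4.959.
F = −kT ln Z = −0.107 × ln(4.959) = −0.107 × 1.601 = -0.17 eV.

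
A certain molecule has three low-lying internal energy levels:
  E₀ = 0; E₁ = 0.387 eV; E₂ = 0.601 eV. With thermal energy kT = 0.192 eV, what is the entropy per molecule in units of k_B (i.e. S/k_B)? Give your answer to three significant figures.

Eᵢ/kT = 0, 2.0156, 3.1302.
Z = Σ e^(−Eᵢ/kT) = e^(−0) + e^(−2.0156) + e^(−3.1302) = 1.0000 + 0.13324 + 0.043709 = 1.1769.
⟨E⟩ = Σ EᵢPᵢ = 0.066134 eV.
S/k_B = ln Z + ⟨E⟩/kT = ln(1.1769) + 0.066134/0.192 = 0.16288 + 0.34445 = 0.507.

0.507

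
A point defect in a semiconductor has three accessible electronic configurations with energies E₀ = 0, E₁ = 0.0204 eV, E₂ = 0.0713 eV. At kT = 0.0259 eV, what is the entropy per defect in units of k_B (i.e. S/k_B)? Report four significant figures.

Eᵢ/kT = 0, 0.787645, 2.75290.
Z = Σ e^(−Eᵢ/kT) = e^(−0) + e^(−0.787645) + e^(−2.75290) = 1.00000 + 0.454915 + 0.0637427 = 1.51866.
⟨E⟩ = Σ EᵢPᵢ = 0.00910350 eV.
S/k_B = ln Z + ⟨E⟩/kT = ln(1.51866) + 0.00910350/0.0259 = 0.417828 + 0.351486 = 0.7693.

0.7693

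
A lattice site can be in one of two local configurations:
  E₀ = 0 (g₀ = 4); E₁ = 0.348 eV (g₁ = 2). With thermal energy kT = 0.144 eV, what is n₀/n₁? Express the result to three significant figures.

n₀/n₁ = (g₀/g₁) exp[−(E₀−E₁)/kT] = (4/2) × exp(−(-0.348 eV)/(0.144 eV)) = (4/2) × exp(2.4167) = 22.4.

22.4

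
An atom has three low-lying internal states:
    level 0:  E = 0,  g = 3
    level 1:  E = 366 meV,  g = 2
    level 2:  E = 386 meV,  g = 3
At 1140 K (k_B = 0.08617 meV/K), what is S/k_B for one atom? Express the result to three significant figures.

1.27

k_BT = 0.08617 × 1140 K = 98.234 meV.
Eᵢ/kT = 0, 3.7258, 3.9294.
Z = Σ gᵢe^(−Eᵢ/kT) = 3·e^(−0) + 2·e^(−3.7258) + 3·e^(−3.9294) = 3.0000 + 0.048188 + 0.058966 = 3.1072.
⟨E⟩ = Σ EᵢPᵢ = 13.001 meV.
S/k_B = ln Z + ⟨E⟩/kT = ln(3.1072) + 13.001/98.234 = 1.1337 + 0.13235 = 1.27.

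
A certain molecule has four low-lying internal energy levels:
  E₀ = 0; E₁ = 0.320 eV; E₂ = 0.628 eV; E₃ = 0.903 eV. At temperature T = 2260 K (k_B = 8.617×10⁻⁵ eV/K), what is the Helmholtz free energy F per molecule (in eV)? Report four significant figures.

-0.04233 eV

k_BT = 8.617×10⁻⁵ × 2260 K = 0.194744 eV.
Eᵢ/kT = 0, 1.64318, 3.22475, 4.63686.
Z = Σ e^(−Eᵢ/kT) = e^(−0) + e^(−1.64318) + e^(−3.22475) + e^(−4.63686) = 1.00000 + 0.193364 + 0.0397657 + 0.00968807 = 1.24282.
F = −kT ln Z = −0.194744 × ln(1.24282) = −0.194744 × 0.217383 = -0.04233 eV.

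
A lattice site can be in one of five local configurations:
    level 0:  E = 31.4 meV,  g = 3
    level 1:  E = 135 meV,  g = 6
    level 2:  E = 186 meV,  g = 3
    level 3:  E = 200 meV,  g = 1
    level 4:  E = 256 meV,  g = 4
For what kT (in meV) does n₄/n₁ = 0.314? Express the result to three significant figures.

n₄/n₁ = (g₄/g₁) exp[−(E₄−E₁)/kT] = 0.314.
⇒ (E₄−E₁)/kT = ln((4/6)/0.314) = ln(2.1231) = 0.75288.
kT = 121 meV / 0.75288 = 161 meV.

161 meV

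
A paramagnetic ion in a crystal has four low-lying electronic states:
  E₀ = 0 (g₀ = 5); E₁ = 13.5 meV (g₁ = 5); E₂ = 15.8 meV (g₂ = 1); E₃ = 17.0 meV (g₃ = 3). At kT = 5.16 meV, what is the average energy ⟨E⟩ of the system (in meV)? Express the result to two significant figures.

Eᵢ/kT = 0, 2.616, 3.062, 3.295.
Z = Σ gᵢe^(−Eᵢ/kT) = 5·e^(−0) + 5·e^(−2.616) + 1·e^(−3.062) + 3·e^(−3.295) = 5.000 + 0.3655 + 0.04679 + 0.1112 = 5.523.
⟨E⟩ = Σ Eᵢ gᵢe^(−Eᵢ/kT) / Z = (0·5.000 + 13.5·0.3655 + 15.8·0.04679 + 17.0·0.1112) / 5.523 = 1.4 meV.

1.4 meV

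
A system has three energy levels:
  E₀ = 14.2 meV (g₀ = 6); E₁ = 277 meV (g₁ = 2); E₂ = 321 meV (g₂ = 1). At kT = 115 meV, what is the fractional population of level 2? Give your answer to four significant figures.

0.01106

Eᵢ/kT = 0.123478, 2.40870, 2.79130.
Z = Σ gᵢe^(−Eᵢ/kT) = 6·e^(−0.123478) + 2·e^(−2.40870) + 1·e^(−2.79130) = 5.30305 + 0.179864 + 0.0613414 = 5.54426.
P₂ = g₂ e^(−E₂/kT) / Z = 0.0613414/5.54426 = 0.01106.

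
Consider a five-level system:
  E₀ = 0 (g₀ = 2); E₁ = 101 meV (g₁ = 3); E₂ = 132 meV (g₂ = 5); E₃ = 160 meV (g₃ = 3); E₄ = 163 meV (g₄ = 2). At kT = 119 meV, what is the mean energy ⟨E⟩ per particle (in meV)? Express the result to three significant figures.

Eᵢ/kT = 0, 0.84874, 1.1092, 1.3445, 1.3697.
Z = Σ gᵢe^(−Eᵢ/kT) = 2·e^(−0) + 3·e^(−0.84874) + 5·e^(−1.1092) + 3·e^(−1.3445) + 2·e^(−1.3697) = 2.0000 + 1.2839 + 1.6491 + 0.78201 + 0.50837 = 6.2234.
⟨E⟩ = Σ Eᵢ gᵢe^(−Eᵢ/kT) / Z = (0·2.0000 + 101·1.2839 + 132·1.6491 + 160·0.78201 + 163·0.50837) / 6.2234 = 89.2 meV.

89.2 meV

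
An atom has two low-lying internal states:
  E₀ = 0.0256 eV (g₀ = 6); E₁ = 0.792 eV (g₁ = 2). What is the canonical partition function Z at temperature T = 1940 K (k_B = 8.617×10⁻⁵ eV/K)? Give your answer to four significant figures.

Z = 5.166

k_BT = 8.617×10⁻⁵ × 1940 K = 0.167170 eV.
Eᵢ/kT = 0.153138, 4.73769.
Z = Σ gᵢe^(−Eᵢ/kT) = 6·e^(−0.153138) + 2·e^(−4.73769) = 5.14807 + 0.0175177 = 5.16559.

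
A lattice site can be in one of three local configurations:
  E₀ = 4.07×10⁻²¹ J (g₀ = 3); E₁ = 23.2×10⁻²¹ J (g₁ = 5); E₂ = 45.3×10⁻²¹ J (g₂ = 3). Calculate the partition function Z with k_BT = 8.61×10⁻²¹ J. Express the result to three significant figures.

Eᵢ/kT = 0.47271, 2.6945, 5.2613.
Z = Σ gᵢe^(−Eᵢ/kT) = 3·e^(−0.47271) + 5·e^(−2.6945) + 3·e^(−5.2613) = 1.8699 + 0.33788 + 0.015566 = 2.2233.

Z = 2.22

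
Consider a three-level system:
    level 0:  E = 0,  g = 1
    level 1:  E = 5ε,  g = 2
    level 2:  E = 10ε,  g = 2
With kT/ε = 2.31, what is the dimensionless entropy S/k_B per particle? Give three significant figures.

Eᵢ/kT = 0, 2.1645, 4.3290.
Z = Σ gᵢe^(−Eᵢ/kT) = 1·e^(−0) + 2·e^(−2.1645) + 2·e^(−4.3290) = 1.0000 + 0.22961 + 0.026361 = 1.2560.
⟨E⟩ = Σ EᵢPᵢ = 1.1239 ε.
S/k_B = ln Z + ⟨E⟩/kT = ln(1.2560) + 1.1239/2.31 = 0.22793 + 0.48654 = 0.714.

0.714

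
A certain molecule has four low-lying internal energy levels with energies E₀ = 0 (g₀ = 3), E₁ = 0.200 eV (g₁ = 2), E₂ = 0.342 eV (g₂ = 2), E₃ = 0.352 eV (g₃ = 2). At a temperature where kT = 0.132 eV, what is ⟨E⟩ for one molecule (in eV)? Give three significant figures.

Eᵢ/kT = 0, 1.5152, 2.5909, 2.6667.
Z = Σ gᵢe^(−Eᵢ/kT) = 3·e^(−0) + 2·e^(−1.5152) + 2·e^(−2.5909) + 2·e^(−2.6667) = 3.0000 + 0.43953 + 0.14991 + 0.13896 = 3.7284.
⟨E⟩ = Σ Eᵢ gᵢe^(−Eᵢ/kT) / Z = (0·3.0000 + 0.200·0.43953 + 0.342·0.14991 + 0.352·0.13896) / 3.7284 = 0.0504 eV.

0.0504 eV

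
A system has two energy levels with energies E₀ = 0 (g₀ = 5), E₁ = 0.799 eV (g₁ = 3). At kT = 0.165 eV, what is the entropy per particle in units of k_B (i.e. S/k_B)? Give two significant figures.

Eᵢ/kT = 0, 4.842.
Z = Σ gᵢe^(−Eᵢ/kT) = 5·e^(−0) + 3·e^(−4.842) = 5.000 + 0.02367 = 5.024.
⟨E⟩ = Σ EᵢPᵢ = 0.003764 eV.
S/k_B = ln Z + ⟨E⟩/kT = ln(5.024) + 0.003764/0.165 = 1.614 + 0.02281 = 1.6.

1.6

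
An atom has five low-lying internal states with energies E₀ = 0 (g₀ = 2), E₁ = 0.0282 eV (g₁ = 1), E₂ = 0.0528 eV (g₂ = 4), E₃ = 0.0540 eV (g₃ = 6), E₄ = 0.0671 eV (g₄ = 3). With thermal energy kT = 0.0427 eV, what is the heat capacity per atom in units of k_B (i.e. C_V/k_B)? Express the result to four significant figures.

0.3747

Eᵢ/kT = 0, 0.660422, 1.23653, 1.26464, 1.57143.
Z = Σ gᵢe^(−Eᵢ/kT) = 2·e^(−0) + 1·e^(−0.660422) + 4·e^(−1.23653) + 6·e^(−1.26464) + 3·e^(−1.57143) = 2.00000 + 0.516633 + 1.16156 + 1.69405 + 0.623244 = 5.99549.
⟨E⟩ = 0.0348925 eV, ⟨E²⟩ = 0.00190060 eV².
C_V/k_B = (⟨E²⟩ − ⟨E⟩²)/(kT)² = (0.00190060 − 0.00121749)/0.00182329 = 0.3747.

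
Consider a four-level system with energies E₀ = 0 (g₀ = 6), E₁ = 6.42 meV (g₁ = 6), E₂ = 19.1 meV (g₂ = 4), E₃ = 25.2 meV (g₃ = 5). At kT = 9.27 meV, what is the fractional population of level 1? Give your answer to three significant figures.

0.305

Eᵢ/kT = 0, 0.69256, 2.0604, 2.7184.
Z = Σ gᵢe^(−Eᵢ/kT) = 6·e^(−0) + 6·e^(−0.69256) + 4·e^(−2.0604) + 5·e^(−2.7184) = 6.0000 + 3.0018 + 0.50961 + 0.32990 = 9.8413.
P₁ = g₁ e^(−E₁/kT) / Z = 3.0018/9.8413 = 0.305.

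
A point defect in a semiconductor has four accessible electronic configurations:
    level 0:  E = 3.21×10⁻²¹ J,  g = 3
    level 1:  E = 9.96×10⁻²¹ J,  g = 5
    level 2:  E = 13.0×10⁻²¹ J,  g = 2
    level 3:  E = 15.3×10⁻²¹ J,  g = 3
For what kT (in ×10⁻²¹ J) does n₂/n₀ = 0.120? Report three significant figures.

5.71 ×10⁻²¹ J

n₂/n₀ = (g₂/g₀) exp[−(E₂−E₀)/kT] = 0.120.
⇒ (E₂−E₀)/kT = ln((2/3)/0.120) = ln(5.5556) = 1.7148.
kT = 9.79 ×10⁻²¹ J / 1.7148 = 5.71 ×10⁻²¹ J.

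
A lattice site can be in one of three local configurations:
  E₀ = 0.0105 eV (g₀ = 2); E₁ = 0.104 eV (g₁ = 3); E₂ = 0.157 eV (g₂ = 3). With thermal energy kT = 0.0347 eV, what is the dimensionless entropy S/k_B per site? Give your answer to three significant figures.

Eᵢ/kT = 0.30259, 2.9971, 4.5245.
Z = Σ gᵢe^(−Eᵢ/kT) = 2·e^(−0.30259) + 3·e^(−2.9971) + 3·e^(−4.5245) = 1.4778 + 0.14979 + 0.032520 = 1.6601.
⟨E⟩ = Σ EᵢPᵢ = 0.021806 eV.
S/k_B = ln Z + ⟨E⟩/kT = ln(1.6601) + 0.021806/0.0347 = 0.50688 + 0.62841 = 1.14.

1.14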